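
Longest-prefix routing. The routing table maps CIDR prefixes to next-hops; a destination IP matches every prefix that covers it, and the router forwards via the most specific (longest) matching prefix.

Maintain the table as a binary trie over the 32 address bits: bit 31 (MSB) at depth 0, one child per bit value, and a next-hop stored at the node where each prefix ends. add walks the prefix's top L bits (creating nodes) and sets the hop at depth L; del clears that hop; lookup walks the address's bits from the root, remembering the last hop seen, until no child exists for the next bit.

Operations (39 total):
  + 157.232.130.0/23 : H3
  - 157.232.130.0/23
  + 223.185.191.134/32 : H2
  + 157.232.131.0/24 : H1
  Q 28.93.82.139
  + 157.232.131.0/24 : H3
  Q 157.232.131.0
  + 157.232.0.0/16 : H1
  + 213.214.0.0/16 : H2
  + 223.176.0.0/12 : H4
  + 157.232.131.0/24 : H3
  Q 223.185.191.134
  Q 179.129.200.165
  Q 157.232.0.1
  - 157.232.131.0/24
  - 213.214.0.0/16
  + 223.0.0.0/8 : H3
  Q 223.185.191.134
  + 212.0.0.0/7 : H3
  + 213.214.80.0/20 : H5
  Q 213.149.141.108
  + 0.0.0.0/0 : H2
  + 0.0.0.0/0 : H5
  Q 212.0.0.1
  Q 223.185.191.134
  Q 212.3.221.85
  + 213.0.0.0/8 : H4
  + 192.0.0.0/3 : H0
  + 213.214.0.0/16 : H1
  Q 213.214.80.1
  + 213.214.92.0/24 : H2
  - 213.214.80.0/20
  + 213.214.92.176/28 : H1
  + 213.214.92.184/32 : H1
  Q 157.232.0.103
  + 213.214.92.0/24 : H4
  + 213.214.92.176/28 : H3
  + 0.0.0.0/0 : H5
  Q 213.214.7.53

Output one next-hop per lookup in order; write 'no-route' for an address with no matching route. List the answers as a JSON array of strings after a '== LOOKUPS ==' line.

Trace:
  add 157.232.130.0/23 -> H3 at depth 23
  del 157.232.130.0/23 (clear depth 23)
  add 223.185.191.134/32 -> H2 at depth 32
  add 157.232.131.0/24 -> H1 at depth 24
  lookup 28.93.82.139: bits ε walk d0:- -> no-route
  add 157.232.131.0/24 -> H3 at depth 24
  lookup 157.232.131.0: bits 100111011110100010000011 walk d0:-→d1:-→d2:-→d3:-→d4:-→d5:-→d6:-→d7:-→d8:-→d9:-→d10:-→d11:-→d12:-→d13:-→d14:-→d15:-→d16:-→d17:-→d18:-→d19:-→d20:-→d21:-→d22:-→d23:-→d24:H3 -> H3
  add 157.232.0.0/16 -> H1 at depth 16
  add 213.214.0.0/16 -> H2 at depth 16
  add 223.176.0.0/12 -> H4 at depth 12
  add 157.232.131.0/24 -> H3 at depth 24
  lookup 223.185.191.134: bits 11011111101110011011111110000110 walk d0:-→d1:-→d2:-→d3:-→d4:-→d5:-→d6:-→d7:-→d8:-→d9:-→d10:-→d11:-→d12:H4→d13:-→d14:-→d15:-→d16:-→d17:-→d18:-→d19:-→d20:-→d21:-→d22:-→d23:-→d24:-→d25:-→d26:-→d27:-→d28:-→d29:-→d30:-→d31:-→d32:H2 -> H2
  lookup 179.129.200.165: bits 10 walk d0:-→d1:-→d2:- -> no-route
  lookup 157.232.0.1: bits 1001110111101000 walk d0:-→d1:-→d2:-→d3:-→d4:-→d5:-→d6:-→d7:-→d8:-→d9:-→d10:-→d11:-→d12:-→d13:-→d14:-→d15:-→d16:H1 -> H1
  del 157.232.131.0/24 (clear depth 24)
  del 213.214.0.0/16 (clear depth 16)
  add 223.0.0.0/8 -> H3 at depth 8
  lookup 223.185.191.134: bits 11011111101110011011111110000110 walk d0:-→d1:-→d2:-→d3:-→d4:-→d5:-→d6:-→d7:-→d8:H3→d9:-→d10:-→d11:-→d12:H4→d13:-→d14:-→d15:-→d16:-→d17:-→d18:-→d19:-→d20:-→d21:-→d22:-→d23:-→d24:-→d25:-→d26:-→d27:-→d28:-→d29:-→d30:-→d31:-→d32:H2 -> H2
  add 212.0.0.0/7 -> H3 at depth 7
  add 213.214.80.0/20 -> H5 at depth 20
  lookup 213.149.141.108: bits 110101011 walk d0:-→d1:-→d2:-→d3:-→d4:-→d5:-→d6:-→d7:H3→d8:-→d9:- -> H3
  add 0.0.0.0/0 -> H2 at depth 0
  add 0.0.0.0/0 -> H5 at depth 0
  lookup 212.0.0.1: bits 1101010 walk d0:H5→d1:-→d2:-→d3:-→d4:-→d5:-→d6:-→d7:H3 -> H3
  lookup 223.185.191.134: bits 11011111101110011011111110000110 walk d0:H5→d1:-→d2:-→d3:-→d4:-→d5:-→d6:-→d7:-→d8:H3→d9:-→d10:-→d11:-→d12:H4→d13:-→d14:-→d15:-→d16:-→d17:-→d18:-→d19:-→d20:-→d21:-→d22:-→d23:-→d24:-→d25:-→d26:-→d27:-→d28:-→d29:-→d30:-→d31:-→d32:H2 -> H2
  lookup 212.3.221.85: bits 1101010 walk d0:H5→d1:-→d2:-→d3:-→d4:-→d5:-→d6:-→d7:H3 -> H3
  add 213.0.0.0/8 -> H4 at depth 8
  add 192.0.0.0/3 -> H0 at depth 3
  add 213.214.0.0/16 -> H1 at depth 16
  lookup 213.214.80.1: bits 11010101110101100101 walk d0:H5→d1:-→d2:-→d3:H0→d4:-→d5:-→d6:-→d7:H3→d8:H4→d9:-→d10:-→d11:-→d12:-→d13:-→d14:-→d15:-→d16:H1→d17:-→d18:-→d19:-→d20:H5 -> H5
  add 213.214.92.0/24 -> H2 at depth 24
  del 213.214.80.0/20 (clear depth 20)
  add 213.214.92.176/28 -> H1 at depth 28
  add 213.214.92.184/32 -> H1 at depth 32
  lookup 157.232.0.103: bits 1001110111101000 walk d0:H5→d1:-→d2:-→d3:-→d4:-→d5:-→d6:-→d7:-→d8:-→d9:-→d10:-→d11:-→d12:-→d13:-→d14:-→d15:-→d16:H1 -> H1
  add 213.214.92.0/24 -> H4 at depth 24
  add 213.214.92.176/28 -> H3 at depth 28
  add 0.0.0.0/0 -> H5 at depth 0
  lookup 213.214.7.53: bits 11010101110101100 walk d0:H5→d1:-→d2:-→d3:H0→d4:-→d5:-→d6:-→d7:H3→d8:H4→d9:-→d10:-→d11:-→d12:-→d13:-→d14:-→d15:-→d16:H1→d17:- -> H1

== LOOKUPS ==
["no-route","H3","H2","no-route","H1","H2","H3","H3","H2","H3","H5","H1","H1"]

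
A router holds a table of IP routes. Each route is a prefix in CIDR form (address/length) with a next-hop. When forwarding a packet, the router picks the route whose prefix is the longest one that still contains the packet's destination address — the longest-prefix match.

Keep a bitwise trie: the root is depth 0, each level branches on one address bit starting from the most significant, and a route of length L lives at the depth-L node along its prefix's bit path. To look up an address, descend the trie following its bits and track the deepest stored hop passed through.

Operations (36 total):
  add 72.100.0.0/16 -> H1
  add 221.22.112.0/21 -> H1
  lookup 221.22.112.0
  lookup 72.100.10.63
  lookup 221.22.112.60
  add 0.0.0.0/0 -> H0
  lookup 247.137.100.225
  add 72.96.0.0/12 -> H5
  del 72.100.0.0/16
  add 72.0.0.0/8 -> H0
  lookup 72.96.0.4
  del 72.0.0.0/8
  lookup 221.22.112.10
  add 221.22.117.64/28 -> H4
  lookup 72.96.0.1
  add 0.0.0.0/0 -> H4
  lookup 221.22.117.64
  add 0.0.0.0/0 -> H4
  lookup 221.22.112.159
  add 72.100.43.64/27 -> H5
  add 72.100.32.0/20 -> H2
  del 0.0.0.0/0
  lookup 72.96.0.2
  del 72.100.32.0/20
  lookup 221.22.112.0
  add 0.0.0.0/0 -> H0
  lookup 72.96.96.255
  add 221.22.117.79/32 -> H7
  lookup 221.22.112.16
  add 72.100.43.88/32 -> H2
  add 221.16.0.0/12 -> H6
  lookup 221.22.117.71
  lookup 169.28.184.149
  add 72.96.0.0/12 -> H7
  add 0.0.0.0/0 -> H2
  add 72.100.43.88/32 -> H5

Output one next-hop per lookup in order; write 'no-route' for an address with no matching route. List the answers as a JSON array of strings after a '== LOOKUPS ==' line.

Trace:
  + 72.100.0.0/16 (H1) depth=16
  + 221.22.112.0/21 (H1) depth=21
  ? 221.22.112.0  path d0:-→d1:-→d2:-→d3:-→d4:-→d5:-→d6:-→d7:-→d8:-→d9:-→d10:-→d11:-→d12:-→d13:-→d14:-→d15:-→d16:-→d17:-→d18:-→d19:-→d20:-→d21:H1  best=H1
  ? 72.100.10.63  path d0:-→d1:-→d2:-→d3:-→d4:-→d5:-→d6:-→d7:-→d8:-→d9:-→d10:-→d11:-→d12:-→d13:-→d14:-→d15:-→d16:H1  best=H1
  ? 221.22.112.60  path d0:-→d1:-→d2:-→d3:-→d4:-→d5:-→d6:-→d7:-→d8:-→d9:-→d10:-→d11:-→d12:-→d13:-→d14:-→d15:-→d16:-→d17:-→d18:-→d19:-→d20:-→d21:H1  best=H1
  + 0.0.0.0/0 (H0) depth=0
  ? 247.137.100.225  path d0:H0→d1:-→d2:-  best=H0
  + 72.96.0.0/12 (H5) depth=12
  del 72.100.0.0/16 (clear depth 16)
  + 72.0.0.0/8 (H0) depth=8
  ? 72.96.0.4  path d0:H0→d1:-→d2:-→d3:-→d4:-→d5:-→d6:-→d7:-→d8:H0→d9:-→d10:-→d11:-→d12:H5→d13:-  best=H5
  del 72.0.0.0/8 (clear depth 8)
  ? 221.22.112.10  path d0:H0→d1:-→d2:-→d3:-→d4:-→d5:-→d6:-→d7:-→d8:-→d9:-→d10:-→d11:-→d12:-→d13:-→d14:-→d15:-→d16:-→d17:-→d18:-→d19:-→d20:-→d21:H1  best=H1
  + 221.22.117.64/28 (H4) depth=28
  ? 72.96.0.1  path d0:H0→d1:-→d2:-→d3:-→d4:-→d5:-→d6:-→d7:-→d8:-→d9:-→d10:-→d11:-→d12:H5→d13:-  best=H5
  + 0.0.0.0/0 (H4) depth=0
  ? 221.22.117.64  path d0:H4→d1:-→d2:-→d3:-→d4:-→d5:-→d6:-→d7:-→d8:-→d9:-→d10:-→d11:-→d12:-→d13:-→d14:-→d15:-→d16:-→d17:-→d18:-→d19:-→d20:-→d21:H1→d22:-→d23:-→d24:-→d25:-→d26:-→d27:-→d28:H4  best=H4
  + 0.0.0.0/0 (H4) depth=0
  ? 221.22.112.159  path d0:H4→d1:-→d2:-→d3:-→d4:-→d5:-→d6:-→d7:-→d8:-→d9:-→d10:-→d11:-→d12:-→d13:-→d14:-→d15:-→d16:-→d17:-→d18:-→d19:-→d20:-→d21:H1  best=H1
  + 72.100.43.64/27 (H5) depth=27
  + 72.100.32.0/20 (H2) depth=20
  del 0.0.0.0/0 (clear depth 0)
  ? 72.96.0.2  path d0:-→d1:-→d2:-→d3:-→d4:-→d5:-→d6:-→d7:-→d8:-→d9:-→d10:-→d11:-→d12:H5→d13:-  best=H5
  del 72.100.32.0/20 (clear depth 20)
  ? 221.22.112.0  path d0:-→d1:-→d2:-→d3:-→d4:-→d5:-→d6:-→d7:-→d8:-→d9:-→d10:-→d11:-→d12:-→d13:-→d14:-→d15:-→d16:-→d17:-→d18:-→d19:-→d20:-→d21:H1  best=H1
  + 0.0.0.0/0 (H0) depth=0
  ? 72.96.96.255  path d0:H0→d1:-→d2:-→d3:-→d4:-→d5:-→d6:-→d7:-→d8:-→d9:-→d10:-→d11:-→d12:H5→d13:-  best=H5
  + 221.22.117.79/32 (H7) depth=32
  ? 221.22.112.16  path d0:H0→d1:-→d2:-→d3:-→d4:-→d5:-→d6:-→d7:-→d8:-→d9:-→d10:-→d11:-→d12:-→d13:-→d14:-→d15:-→d16:-→d17:-→d18:-→d19:-→d20:-→d21:H1  best=H1
  + 72.100.43.88/32 (H2) depth=32
  + 221.16.0.0/12 (H6) depth=12
  ? 221.22.117.71  path d0:H0→d1:-→d2:-→d3:-→d4:-→d5:-→d6:-→d7:-→d8:-→d9:-→d10:-→d11:-→d12:H6→d13:-→d14:-→d15:-→d16:-→d17:-→d18:-→d19:-→d20:-→d21:H1→d22:-→d23:-→d24:-→d25:-→d26:-→d27:-→d28:H4  best=H4
  ? 169.28.184.149  path d0:H0→d1:-  best=H0
  + 72.96.0.0/12 (H7) depth=12
  + 0.0.0.0/0 (H2) depth=0
  + 72.100.43.88/32 (H5) depth=32

== LOOKUPS ==
["H1","H1","H1","H0","H5","H1","H5","H4","H1","H5","H1","H5","H1","H4","H0"]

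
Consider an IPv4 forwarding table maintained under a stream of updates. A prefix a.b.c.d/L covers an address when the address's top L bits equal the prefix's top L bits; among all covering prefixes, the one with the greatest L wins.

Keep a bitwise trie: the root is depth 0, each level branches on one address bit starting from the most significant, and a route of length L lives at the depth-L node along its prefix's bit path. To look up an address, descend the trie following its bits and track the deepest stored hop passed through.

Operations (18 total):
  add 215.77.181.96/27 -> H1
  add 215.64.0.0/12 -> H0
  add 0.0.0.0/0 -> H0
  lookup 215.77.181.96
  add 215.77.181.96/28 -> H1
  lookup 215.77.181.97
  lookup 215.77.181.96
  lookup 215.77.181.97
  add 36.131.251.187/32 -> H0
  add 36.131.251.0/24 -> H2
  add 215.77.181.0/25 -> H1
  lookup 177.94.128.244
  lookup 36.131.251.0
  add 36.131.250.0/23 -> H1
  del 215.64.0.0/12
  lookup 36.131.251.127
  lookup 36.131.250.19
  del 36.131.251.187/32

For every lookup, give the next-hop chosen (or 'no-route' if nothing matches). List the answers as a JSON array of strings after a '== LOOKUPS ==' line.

Apply in order:
  add 215.77.181.96/27 -> H1 at depth 27
  add 215.64.0.0/12 -> H0 at depth 12
  add 0.0.0.0/0 -> H0 at depth 0
  ? 215.77.181.96  path d0:H0→d1:-→d2:-→d3:-→d4:-→d5:-→d6:-→d7:-→d8:-→d9:-→d10:-→d11:-→d12:H0→d13:-→d14:-→d15:-→d16:-→d17:-→d18:-→d19:-→d20:-→d21:-→d22:-→d23:-→d24:-→d25:-→d26:-→d27:H1  best=H1
  add 215.77.181.96/28 -> H1 at depth 28
  ? 215.77.181.97  path d0:H0→d1:-→d2:-→d3:-→d4:-→d5:-→d6:-→d7:-→d8:-→d9:-→d10:-→d11:-→d12:H0→d13:-→d14:-→d15:-→d16:-→d17:-→d18:-→d19:-→d20:-→d21:-→d22:-→d23:-→d24:-→d25:-→d26:-→d27:H1→d28:H1  best=H1
  ? 215.77.181.96  path d0:H0→d1:-→d2:-→d3:-→d4:-→d5:-→d6:-→d7:-→d8:-→d9:-→d10:-→d11:-→d12:H0→d13:-→d14:-→d15:-→d16:-→d17:-→d18:-→d19:-→d20:-→d21:-→d22:-→d23:-→d24:-→d25:-→d26:-→d27:H1→d28:H1  best=H1
  ? 215.77.181.97  path d0:H0→d1:-→d2:-→d3:-→d4:-→d5:-→d6:-→d7:-→d8:-→d9:-→d10:-→d11:-→d12:H0→d13:-→d14:-→d15:-→d16:-→d17:-→d18:-→d19:-→d20:-→d21:-→d22:-→d23:-→d24:-→d25:-→d26:-→d27:H1→d28:H1  best=H1
  add 36.131.251.187/32 -> H0 at depth 32
  add 36.131.251.0/24 -> H2 at depth 24
  add 215.77.181.0/25 -> H1 at depth 25
  ? 177.94.128.244  path d0:H0→d1:-  best=H0
  ? 36.131.251.0  path d0:H0→d1:-→d2:-→d3:-→d4:-→d5:-→d6:-→d7:-→d8:-→d9:-→d10:-→d11:-→d12:-→d13:-→d14:-→d15:-→d16:-→d17:-→d18:-→d19:-→d20:-→d21:-→d22:-→d23:-→d24:H2  best=H2
  add 36.131.250.0/23 -> H1 at depth 23
  del 215.64.0.0/12 (clear depth 12)
  ? 36.131.251.127  path d0:H0→d1:-→d2:-→d3:-→d4:-→d5:-→d6:-→d7:-→d8:-→d9:-→d10:-→d11:-→d12:-→d13:-→d14:-→d15:-→d16:-→d17:-→d18:-→d19:-→d20:-→d21:-→d22:-→d23:H1→d24:H2  best=H2
  ? 36.131.250.19  path d0:H0→d1:-→d2:-→d3:-→d4:-→d5:-→d6:-→d7:-→d8:-→d9:-→d10:-→d11:-→d12:-→d13:-→d14:-→d15:-→d16:-→d17:-→d18:-→d19:-→d20:-→d21:-→d22:-→d23:H1  best=H1
  del 36.131.251.187/32 (clear depth 32)

== LOOKUPS ==
["H1","H1","H1","H1","H0","H2","H2","H1"]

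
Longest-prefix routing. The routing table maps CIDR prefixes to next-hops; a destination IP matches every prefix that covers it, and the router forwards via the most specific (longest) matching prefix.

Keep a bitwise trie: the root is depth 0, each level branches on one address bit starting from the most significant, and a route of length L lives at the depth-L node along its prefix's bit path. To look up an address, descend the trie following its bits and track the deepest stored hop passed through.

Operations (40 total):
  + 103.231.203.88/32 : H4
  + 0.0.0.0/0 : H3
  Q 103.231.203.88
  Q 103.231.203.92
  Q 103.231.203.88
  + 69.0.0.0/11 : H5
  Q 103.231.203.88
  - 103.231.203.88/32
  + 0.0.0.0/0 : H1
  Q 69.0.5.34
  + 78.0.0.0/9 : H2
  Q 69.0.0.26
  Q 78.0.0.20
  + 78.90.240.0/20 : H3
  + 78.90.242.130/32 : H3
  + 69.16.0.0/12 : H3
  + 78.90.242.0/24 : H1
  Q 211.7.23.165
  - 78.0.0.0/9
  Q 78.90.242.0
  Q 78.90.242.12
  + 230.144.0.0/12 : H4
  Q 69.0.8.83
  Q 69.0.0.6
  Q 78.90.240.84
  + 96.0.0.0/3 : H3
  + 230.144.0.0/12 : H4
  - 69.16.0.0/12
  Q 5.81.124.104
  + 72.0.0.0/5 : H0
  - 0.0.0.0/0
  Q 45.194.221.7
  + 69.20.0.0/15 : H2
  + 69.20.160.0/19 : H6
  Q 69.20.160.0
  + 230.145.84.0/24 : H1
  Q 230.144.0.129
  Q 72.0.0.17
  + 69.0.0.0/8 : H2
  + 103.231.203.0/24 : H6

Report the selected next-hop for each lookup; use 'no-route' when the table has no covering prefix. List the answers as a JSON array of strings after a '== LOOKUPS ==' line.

Trace:
  + 103.231.203.88/32 (H4) depth=32
  + 0.0.0.0/0 (H3) depth=0
  lookup 103.231.203.88: bits 01100111111001111100101101011000 walk d0:H3→d1:-→d2:-→d3:-→d4:-→d5:-→d6:-→d7:-→d8:-→d9:-→d10:-→d11:-→d12:-→d13:-→d14:-→d15:-→d16:-→d17:-→d18:-→d19:-→d20:-→d21:-→d22:-→d23:-→d24:-→d25:-→d26:-→d27:-→d28:-→d29:-→d30:-→d31:-→d32:H4 -> H4
  lookup 103.231.203.92: bits 01100111111001111100101101011 walk d0:H3→d1:-→d2:-→d3:-→d4:-→d5:-→d6:-→d7:-→d8:-→d9:-→d10:-→d11:-→d12:-→d13:-→d14:-→d15:-→d16:-→d17:-→d18:-→d19:-→d20:-→d21:-→d22:-→d23:-→d24:-→d25:-→d26:-→d27:-→d28:-→d29:- -> H3
  lookup 103.231.203.88: bits 01100111111001111100101101011000 walk d0:H3→d1:-→d2:-→d3:-→d4:-→d5:-→d6:-→d7:-→d8:-→d9:-→d10:-→d11:-→d12:-→d13:-→d14:-→d15:-→d16:-→d17:-→d18:-→d19:-→d20:-→d21:-→d22:-→d23:-→d24:-→d25:-→d26:-→d27:-→d28:-→d29:-→d30:-→d31:-→d32:H4 -> H4
  + 69.0.0.0/11 (H5) depth=11
  lookup 103.231.203.88: bits 01100111111001111100101101011000 walk d0:H3→d1:-→d2:-→d3:-→d4:-→d5:-→d6:-→d7:-→d8:-→d9:-→d10:-→d11:-→d12:-→d13:-→d14:-→d15:-→d16:-→d17:-→d18:-→d19:-→d20:-→d21:-→d22:-→d23:-→d24:-→d25:-→d26:-→d27:-→d28:-→d29:-→d30:-→d31:-→d32:H4 -> H4
  - 103.231.203.88/32 clear@32
  + 0.0.0.0/0 (H1) depth=0
  lookup 69.0.5.34: bits 01000101000 walk d0:H1→d1:-→d2:-→d3:-→d4:-→d5:-→d6:-→d7:-→d8:-→d9:-→d10:-→d11:H5 -> H5
  + 78.0.0.0/9 (H2) depth=9
  lookup 69.0.0.26: bits 01000101000 walk d0:H1→d1:-→d2:-→d3:-→d4:-→d5:-→d6:-→d7:-→d8:-→d9:-→d10:-→d11:H5 -> H5
  lookup 78.0.0.20: bits 010011100 walk d0:H1→d1:-→d2:-→d3:-→d4:-→d5:-→d6:-→d7:-→d8:-→d9:H2 -> H2
  + 78.90.240.0/20 (H3) depth=20
  + 78.90.242.130/32 (H3) depth=32
  + 69.16.0.0/12 (H3) depth=12
  + 78.90.242.0/24 (H1) depth=24
  lookup 211.7.23.165: bits ε walk d0:H1 -> H1
  - 78.0.0.0/9 clear@9
  lookup 78.90.242.0: bits 010011100101101011110010 walk d0:H1→d1:-→d2:-→d3:-→d4:-→d5:-→d6:-→d7:-→d8:-→d9:-→d10:-→d11:-→d12:-→d13:-→d14:-→d15:-→d16:-→d17:-→d18:-→d19:-→d20:H3→d21:-→d22:-→d23:-→d24:H1 -> H1
  lookup 78.90.242.12: bits 010011100101101011110010 walk d0:H1→d1:-→d2:-→d3:-→d4:-→d5:-→d6:-→d7:-→d8:-→d9:-→d10:-→d11:-→d12:-→d13:-→d14:-→d15:-→d16:-→d17:-→d18:-→d19:-→d20:H3→d21:-→d22:-→d23:-→d24:H1 -> H1
  + 230.144.0.0/12 (H4) depth=12
  lookup 69.0.8.83: bits 01000101000 walk d0:H1→d1:-→d2:-→d3:-→d4:-→d5:-→d6:-→d7:-→d8:-→d9:-→d10:-→d11:H5 -> H5
  lookup 69.0.0.6: bits 01000101000 walk d0:H1→d1:-→d2:-→d3:-→d4:-→d5:-→d6:-→d7:-→d8:-→d9:-→d10:-→d11:H5 -> H5
  lookup 78.90.240.84: bits 0100111001011010111100 walk d0:H1→d1:-→d2:-→d3:-→d4:-→d5:-→d6:-→d7:-→d8:-→d9:-→d10:-→d11:-→d12:-→d13:-→d14:-→d15:-→d16:-→d17:-→d18:-→d19:-→d20:H3→d21:-→d22:- -> H3
  + 96.0.0.0/3 (H3) depth=3
  + 230.144.0.0/12 (H4) depth=12
  - 69.16.0.0/12 clear@12
  lookup 5.81.124.104: bits 0 walk d0:H1→d1:- -> H1
  + 72.0.0.0/5 (H0) depth=5
  - 0.0.0.0/0 clear@0
  lookup 45.194.221.7: bits 0 walk d0:-→d1:- -> no-route
  + 69.20.0.0/15 (H2) depth=15
  + 69.20.160.0/19 (H6) depth=19
  lookup 69.20.160.0: bits 0100010100010100101 walk d0:-→d1:-→d2:-→d3:-→d4:-→d5:-→d6:-→d7:-→d8:-→d9:-→d10:-→d11:H5→d12:-→d13:-→d14:-→d15:H2→d16:-→d17:-→d18:-→d19:H6 -> H6
  + 230.145.84.0/24 (H1) depth=24
  lookup 230.144.0.129: bits 111001101001000 walk d0:-→d1:-→d2:-→d3:-→d4:-→d5:-→d6:-→d7:-→d8:-→d9:-→d10:-→d11:-→d12:H4→d13:-→d14:-→d15:- -> H4
  lookup 72.0.0.17: bits 01001 walk d0:-→d1:-→d2:-→d3:-→d4:-→d5:H0 -> H0
  + 69.0.0.0/8 (H2) depth=8
  + 103.231.203.0/24 (H6) depth=24

== LOOKUPS ==
["H4","H3","H4","H4","H5","H5","H2","H1","H1","H1","H5","H5","H3","H1","no-route","H6","H4","H0"]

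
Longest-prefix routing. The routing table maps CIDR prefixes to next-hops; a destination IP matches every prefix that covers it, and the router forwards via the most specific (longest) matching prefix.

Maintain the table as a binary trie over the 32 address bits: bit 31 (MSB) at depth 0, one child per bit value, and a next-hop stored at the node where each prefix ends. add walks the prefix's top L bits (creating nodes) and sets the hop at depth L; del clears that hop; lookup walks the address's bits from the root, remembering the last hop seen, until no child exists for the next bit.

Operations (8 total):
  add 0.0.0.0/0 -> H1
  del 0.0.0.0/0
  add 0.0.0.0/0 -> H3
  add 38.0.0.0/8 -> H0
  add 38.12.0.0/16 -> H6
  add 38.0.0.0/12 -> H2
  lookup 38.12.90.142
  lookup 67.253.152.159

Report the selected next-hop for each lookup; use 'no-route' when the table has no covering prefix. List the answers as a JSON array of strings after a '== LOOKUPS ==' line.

Trace:
  + 0.0.0.0/0 (H1) depth=0
  del 0.0.0.0/0 (clear depth 0)
  + 0.0.0.0/0 (H3) depth=0
  + 38.0.0.0/8 (H0) depth=8
  + 38.12.0.0/16 (H6) depth=16
  + 38.0.0.0/12 (H2) depth=12
  Q 38.12.90.142: descend 0010011000001100 ; hops seen [H3,H0,H2,H6] ; pick H6
  Q 67.253.152.159: descend 0 ; hops seen [H3] ; pick H3

== LOOKUPS ==
["H6","H3"]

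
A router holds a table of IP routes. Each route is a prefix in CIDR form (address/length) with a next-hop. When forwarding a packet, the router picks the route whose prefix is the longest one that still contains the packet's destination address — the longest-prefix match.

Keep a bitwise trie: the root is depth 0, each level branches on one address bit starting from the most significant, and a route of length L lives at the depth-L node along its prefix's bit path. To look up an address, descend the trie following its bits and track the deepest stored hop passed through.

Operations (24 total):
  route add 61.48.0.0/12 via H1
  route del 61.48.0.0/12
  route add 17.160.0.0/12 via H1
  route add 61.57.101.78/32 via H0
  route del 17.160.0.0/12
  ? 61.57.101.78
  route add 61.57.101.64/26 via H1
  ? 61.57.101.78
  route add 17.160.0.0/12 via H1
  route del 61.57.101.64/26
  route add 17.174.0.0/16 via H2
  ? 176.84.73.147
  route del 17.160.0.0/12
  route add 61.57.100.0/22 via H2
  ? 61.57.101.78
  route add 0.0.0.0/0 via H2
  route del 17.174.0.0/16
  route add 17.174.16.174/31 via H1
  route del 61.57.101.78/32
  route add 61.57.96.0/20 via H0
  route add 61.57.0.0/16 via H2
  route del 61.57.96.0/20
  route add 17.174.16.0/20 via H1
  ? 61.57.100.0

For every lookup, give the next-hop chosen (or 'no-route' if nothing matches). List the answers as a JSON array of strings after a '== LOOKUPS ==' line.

Trace:
  add 61.48.0.0/12 -> H1 at depth 12
  del 61.48.0.0/12 (clear depth 12)
  add 17.160.0.0/12 -> H1 at depth 12
  add 61.57.101.78/32 -> H0 at depth 32
  del 17.160.0.0/12 (clear depth 12)
  lookup 61.57.101.78: bits 00111101001110010110010101001110 walk d0:-→d1:-→d2:-→d3:-→d4:-→d5:-→d6:-→d7:-→d8:-→d9:-→d10:-→d11:-→d12:-→d13:-→d14:-→d15:-→d16:-→d17:-→d18:-→d19:-→d20:-→d21:-→d22:-→d23:-→d24:-→d25:-→d26:-→d27:-→d28:-→d29:-→d30:-→d31:-→d32:H0 -> H0
  add 61.57.101.64/26 -> H1 at depth 26
  lookup 61.57.101.78: bits 00111101001110010110010101001110 walk d0:-→d1:-→d2:-→d3:-→d4:-→d5:-→d6:-→d7:-→d8:-→d9:-→d10:-→d11:-→d12:-→d13:-→d14:-→d15:-→d16:-→d17:-→d18:-→d19:-→d20:-→d21:-→d22:-→d23:-→d24:-→d25:-→d26:H1→d27:-→d28:-→d29:-→d30:-→d31:-→d32:H0 -> H0
  add 17.160.0.0/12 -> H1 at depth 12
  del 61.57.101.64/26 (clear depth 26)
  add 17.174.0.0/16 -> H2 at depth 16
  lookup 176.84.73.147: bits ε walk d0:- -> no-route
  del 17.160.0.0/12 (clear depth 12)
  add 61.57.100.0/22 -> H2 at depth 22
  lookup 61.57.101.78: bits 00111101001110010110010101001110 walk d0:-→d1:-→d2:-→d3:-→d4:-→d5:-→d6:-→d7:-→d8:-→d9:-→d10:-→d11:-→d12:-→d13:-→d14:-→d15:-→d16:-→d17:-→d18:-→d19:-→d20:-→d21:-→d22:H2→d23:-→d24:-→d25:-→d26:-→d27:-→d28:-→d29:-→d30:-→d31:-→d32:H0 -> H0
  add 0.0.0.0/0 -> H2 at depth 0
  del 17.174.0.0/16 (clear depth 16)
  add 17.174.16.174/31 -> H1 at depth 31
  del 61.57.101.78/32 (clear depth 32)
  add 61.57.96.0/20 -> H0 at depth 20
  add 61.57.0.0/16 -> H2 at depth 16
  del 61.57.96.0/20 (clear depth 20)
  add 17.174.16.0/20 -> H1 at depth 20
  lookup 61.57.100.0: bits 00111101001110010110010 walk d0:H2→d1:-→d2:-→d3:-→d4:-→d5:-→d6:-→d7:-→d8:-→d9:-→d10:-→d11:-→d12:-→d13:-→d14:-→d15:-→d16:H2→d17:-→d18:-→d19:-→d20:-→d21:-→d22:H2→d23:- -> H2

== LOOKUPS ==
["H0","H0","no-route","H0","H2"]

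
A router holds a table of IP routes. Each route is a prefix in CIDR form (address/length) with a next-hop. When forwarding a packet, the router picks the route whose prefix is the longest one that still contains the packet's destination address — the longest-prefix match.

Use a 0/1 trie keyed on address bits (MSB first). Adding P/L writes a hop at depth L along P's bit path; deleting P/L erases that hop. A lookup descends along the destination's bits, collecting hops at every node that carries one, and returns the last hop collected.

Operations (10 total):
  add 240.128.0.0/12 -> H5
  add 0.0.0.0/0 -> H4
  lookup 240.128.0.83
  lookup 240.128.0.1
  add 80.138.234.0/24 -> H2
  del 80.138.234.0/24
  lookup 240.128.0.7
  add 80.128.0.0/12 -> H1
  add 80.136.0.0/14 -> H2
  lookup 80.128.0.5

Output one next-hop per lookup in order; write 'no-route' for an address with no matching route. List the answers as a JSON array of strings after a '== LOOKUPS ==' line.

Apply in order:
  + 240.128.0.0/12 (H5) depth=12
  + 0.0.0.0/0 (H4) depth=0
  lookup 240.128.0.83: bits 111100001000 walk d0:H4→d1:-→d2:-→d3:-→d4:-→d5:-→d6:-→d7:-→d8:-→d9:-→d10:-→d11:-→d12:H5 -> H5
  lookup 240.128.0.1: bits 111100001000 walk d0:H4→d1:-→d2:-→d3:-→d4:-→d5:-→d6:-→d7:-→d8:-→d9:-→d10:-→d11:-→d12:H5 -> H5
  + 80.138.234.0/24 (H2) depth=24
  del 80.138.234.0/24 (clear depth 24)
  lookup 240.128.0.7: bits 111100001000 walk d0:H4→d1:-→d2:-→d3:-→d4:-→d5:-→d6:-→d7:-→d8:-→d9:-→d10:-→d11:-→d12:H5 -> H5
  + 80.128.0.0/12 (H1) depth=12
  + 80.136.0.0/14 (H2) depth=14
  lookup 80.128.0.5: bits 010100001000 walk d0:H4→d1:-→d2:-→d3:-→d4:-→d5:-→d6:-→d7:-→d8:-→d9:-→d10:-→d11:-→d12:H1 -> H1

== LOOKUPS ==
["H5","H5","H5","H1"]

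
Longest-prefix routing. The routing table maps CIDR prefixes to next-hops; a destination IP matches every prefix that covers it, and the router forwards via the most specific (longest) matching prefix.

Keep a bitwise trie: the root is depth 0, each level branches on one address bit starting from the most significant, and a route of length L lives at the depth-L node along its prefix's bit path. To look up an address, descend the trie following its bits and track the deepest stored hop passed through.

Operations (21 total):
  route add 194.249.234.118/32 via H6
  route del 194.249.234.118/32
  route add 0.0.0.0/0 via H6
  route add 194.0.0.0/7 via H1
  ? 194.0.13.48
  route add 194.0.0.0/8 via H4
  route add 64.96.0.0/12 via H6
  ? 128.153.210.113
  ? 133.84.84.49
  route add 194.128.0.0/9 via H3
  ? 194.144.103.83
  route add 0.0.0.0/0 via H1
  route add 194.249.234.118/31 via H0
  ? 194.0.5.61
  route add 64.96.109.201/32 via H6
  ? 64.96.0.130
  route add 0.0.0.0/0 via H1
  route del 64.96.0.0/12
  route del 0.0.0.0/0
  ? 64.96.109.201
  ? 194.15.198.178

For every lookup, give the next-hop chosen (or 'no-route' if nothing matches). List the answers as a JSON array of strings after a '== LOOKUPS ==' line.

Process each operation:
  add 194.249.234.118/32 -> H6 at depth 32
  - 194.249.234.118/32 clear@32
  add 0.0.0.0/0 -> H6 at depth 0
  add 194.0.0.0/7 -> H1 at depth 7
  ? 194.0.13.48  path d0:H6→d1:-→d2:-→d3:-→d4:-→d5:-→d6:-→d7:H1→d8:-  best=H1
  add 194.0.0.0/8 -> H4 at depth 8
  add 64.96.0.0/12 -> H6 at depth 12
  ? 128.153.210.113  path d0:H6→d1:-  best=H6
  ? 133.84.84.49  path d0:H6→d1:-  best=H6
  add 194.128.0.0/9 -> H3 at depth 9
  ? 194.144.103.83  path d0:H6→d1:-→d2:-→d3:-→d4:-→d5:-→d6:-→d7:H1→d8:H4→d9:H3  best=H3
  add 0.0.0.0/0 -> H1 at depth 0
  add 194.249.234.118/31 -> H0 at depth 31
  ? 194.0.5.61  path d0:H1→d1:-→d2:-→d3:-→d4:-→d5:-→d6:-→d7:H1→d8:H4  best=H4
  add 64.96.109.201/32 -> H6 at depth 32
  ? 64.96.0.130  path d0:H1→d1:-→d2:-→d3:-→d4:-→d5:-→d6:-→d7:-→d8:-→d9:-→d10:-→d11:-→d12:H6→d13:-→d14:-→d15:-→d16:-→d17:-  best=H6
  add 0.0.0.0/0 -> H1 at depth 0
  - 64.96.0.0/12 clear@12
  - 0.0.0.0/0 clear@0
  ? 64.96.109.201  path d0:-→d1:-→d2:-→d3:-→d4:-→d5:-→d6:-→d7:-→d8:-→d9:-→d10:-→d11:-→d12:-→d13:-→d14:-→d15:-→d16:-→d17:-→d18:-→d19:-→d20:-→d21:-→d22:-→d23:-→d24:-→d25:-→d26:-→d27:-→d28:-→d29:-→d30:-→d31:-→d32:H6  best=H6
  ? 194.15.198.178  path d0:-→d1:-→d2:-→d3:-→d4:-→d5:-→d6:-→d7:H1→d8:H4  best=H4

== LOOKUPS ==
["H1","H6","H6","H3","H4","H6","H6","H4"]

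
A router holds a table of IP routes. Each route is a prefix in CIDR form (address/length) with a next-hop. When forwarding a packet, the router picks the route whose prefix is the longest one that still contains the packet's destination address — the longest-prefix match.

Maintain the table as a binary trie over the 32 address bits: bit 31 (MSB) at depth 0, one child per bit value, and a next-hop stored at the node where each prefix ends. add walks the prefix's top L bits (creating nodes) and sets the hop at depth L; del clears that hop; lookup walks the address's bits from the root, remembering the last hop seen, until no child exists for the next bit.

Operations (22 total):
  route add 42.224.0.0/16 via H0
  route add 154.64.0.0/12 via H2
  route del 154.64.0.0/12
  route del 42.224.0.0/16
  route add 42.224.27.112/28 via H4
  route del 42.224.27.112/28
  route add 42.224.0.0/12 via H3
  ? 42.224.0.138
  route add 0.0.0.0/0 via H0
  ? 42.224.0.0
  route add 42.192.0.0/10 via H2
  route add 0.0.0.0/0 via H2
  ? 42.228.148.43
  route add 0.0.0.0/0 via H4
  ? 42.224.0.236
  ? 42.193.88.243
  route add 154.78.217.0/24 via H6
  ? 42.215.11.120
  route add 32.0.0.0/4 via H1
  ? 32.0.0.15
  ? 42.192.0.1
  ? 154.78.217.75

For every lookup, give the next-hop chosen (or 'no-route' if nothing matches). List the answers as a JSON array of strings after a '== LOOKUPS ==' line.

Trace:
  add 42.224.0.0/16 -> H0 at depth 16
  add 154.64.0.0/12 -> H2 at depth 12
  - 154.64.0.0/12 clear@12
  - 42.224.0.0/16 clear@16
  add 42.224.27.112/28 -> H4 at depth 28
  - 42.224.27.112/28 clear@28
  add 42.224.0.0/12 -> H3 at depth 12
  lookup 42.224.0.138: bits 0010101011100000000 walk d0:-→d1:-→d2:-→d3:-→d4:-→d5:-→d6:-→d7:-→d8:-→d9:-→d10:-→d11:-→d12:H3→d13:-→d14:-→d15:-→d16:-→d17:-→d18:-→d19:- -> H3
  add 0.0.0.0/0 -> H0 at depth 0
  lookup 42.224.0.0: bits 0010101011100000000 walk d0:H0→d1:-→d2:-→d3:-→d4:-→d5:-→d6:-→d7:-→d8:-→d9:-→d10:-→d11:-→d12:H3→d13:-→d14:-→d15:-→d16:-→d17:-→d18:-→d19:- -> H3
  add 42.192.0.0/10 -> H2 at depth 10
  add 0.0.0.0/0 -> H2 at depth 0
  lookup 42.228.148.43: bits 0010101011100 walk d0:H2→d1:-→d2:-→d3:-→d4:-→d5:-→d6:-→d7:-→d8:-→d9:-→d10:H2→d11:-→d12:H3→d13:- -> H3
  add 0.0.0.0/0 -> H4 at depth 0
  lookup 42.224.0.236: bits 0010101011100000000 walk d0:H4→d1:-→d2:-→d3:-→d4:-→d5:-→d6:-→d7:-→d8:-→d9:-→d10:H2→d11:-→d12:H3→d13:-→d14:-→d15:-→d16:-→d17:-→d18:-→d19:- -> H3
  lookup 42.193.88.243: bits 0010101011 walk d0:H4→d1:-→d2:-→d3:-→d4:-→d5:-→d6:-→d7:-→d8:-→d9:-→d10:H2 -> H2
  add 154.78.217.0/24 -> H6 at depth 24
  lookup 42.215.11.120: bits 0010101011 walk d0:H4→d1:-→d2:-→d3:-→d4:-→d5:-→d6:-→d7:-→d8:-→d9:-→d10:H2 -> H2
  add 32.0.0.0/4 -> H1 at depth 4
  lookup 32.0.0.15: bits 0010 walk d0:H4→d1:-→d2:-→d3:-→d4:H1 -> H1
  lookup 42.192.0.1: bits 0010101011 walk d0:H4→d1:-→d2:-→d3:-→d4:H1→d5:-→d6:-→d7:-→d8:-→d9:-→d10:H2 -> H2
  lookup 154.78.217.75: bits 100110100100111011011001 walk d0:H4→d1:-→d2:-→d3:-→d4:-→d5:-→d6:-→d7:-→d8:-→d9:-→d10:-→d11:-→d12:-→d13:-→d14:-→d15:-→d16:-→d17:-→d18:-→d19:-→d20:-→d21:-→d22:-→d23:-→d24:H6 -> H6

== LOOKUPS ==
["H3","H3","H3","H3","H2","H2","H1","H2","H6"]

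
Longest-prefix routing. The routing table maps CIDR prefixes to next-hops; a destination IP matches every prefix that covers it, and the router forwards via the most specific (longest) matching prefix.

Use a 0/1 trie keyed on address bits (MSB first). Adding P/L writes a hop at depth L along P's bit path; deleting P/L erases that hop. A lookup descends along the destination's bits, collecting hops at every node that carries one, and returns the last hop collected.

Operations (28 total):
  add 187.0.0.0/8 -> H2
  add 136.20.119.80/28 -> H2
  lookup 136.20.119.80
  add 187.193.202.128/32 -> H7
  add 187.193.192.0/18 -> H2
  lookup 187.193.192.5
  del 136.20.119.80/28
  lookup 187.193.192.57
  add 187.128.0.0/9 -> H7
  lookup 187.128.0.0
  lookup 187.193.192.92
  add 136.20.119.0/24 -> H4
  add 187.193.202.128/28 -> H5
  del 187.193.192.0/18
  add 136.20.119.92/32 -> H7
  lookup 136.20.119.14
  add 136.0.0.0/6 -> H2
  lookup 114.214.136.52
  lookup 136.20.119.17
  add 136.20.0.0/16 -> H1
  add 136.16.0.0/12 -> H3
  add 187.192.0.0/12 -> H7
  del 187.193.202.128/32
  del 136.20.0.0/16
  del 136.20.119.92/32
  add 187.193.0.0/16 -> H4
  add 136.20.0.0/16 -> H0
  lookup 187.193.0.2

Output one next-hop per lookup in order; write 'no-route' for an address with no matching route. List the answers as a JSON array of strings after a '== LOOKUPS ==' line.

Process each operation:
  + 187.0.0.0/8 (H2) depth=8
  + 136.20.119.80/28 (H2) depth=28
  ? 136.20.119.80  path d0:-→d1:-→d2:-→d3:-→d4:-→d5:-→d6:-→d7:-→d8:-→d9:-→d10:-→d11:-→d12:-→d13:-→d14:-→d15:-→d16:-→d17:-→d18:-→d19:-→d20:-→d21:-→d22:-→d23:-→d24:-→d25:-→d26:-→d27:-→d28:H2  best=H2
  + 187.193.202.128/32 (H7) depth=32
  + 187.193.192.0/18 (H2) depth=18
  ? 187.193.192.5  path d0:-→d1:-→d2:-→d3:-→d4:-→d5:-→d6:-→d7:-→d8:H2→d9:-→d10:-→d11:-→d12:-→d13:-→d14:-→d15:-→d16:-→d17:-→d18:H2→d19:-→d20:-  best=H2
  del 136.20.119.80/28 (clear depth 28)
  ? 187.193.192.57  path d0:-→d1:-→d2:-→d3:-→d4:-→d5:-→d6:-→d7:-→d8:H2→d9:-→d10:-→d11:-→d12:-→d13:-→d14:-→d15:-→d16:-→d17:-→d18:H2→d19:-→d20:-  best=H2
  + 187.128.0.0/9 (H7) depth=9
  ? 187.128.0.0  path d0:-→d1:-→d2:-→d3:-→d4:-→d5:-→d6:-→d7:-→d8:H2→d9:H7  best=H7
  ? 187.193.192.92  path d0:-→d1:-→d2:-→d3:-→d4:-→d5:-→d6:-→d7:-→d8:H2→d9:H7→d10:-→d11:-→d12:-→d13:-→d14:-→d15:-→d16:-→d17:-→d18:H2→d19:-→d20:-  best=H2
  + 136.20.119.0/24 (H4) depth=24
  + 187.193.202.128/28 (H5) depth=28
  del 187.193.192.0/18 (clear depth 18)
  + 136.20.119.92/32 (H7) depth=32
  ? 136.20.119.14  path d0:-→d1:-→d2:-→d3:-→d4:-→d5:-→d6:-→d7:-→d8:-→d9:-→d10:-→d11:-→d12:-→d13:-→d14:-→d15:-→d16:-→d17:-→d18:-→d19:-→d20:-→d21:-→d22:-→d23:-→d24:H4→d25:-  best=H4
  + 136.0.0.0/6 (H2) depth=6
  ? 114.214.136.52  path d0:-  best=no-route
  ? 136.20.119.17  path d0:-→d1:-→d2:-→d3:-→d4:-→d5:-→d6:H2→d7:-→d8:-→d9:-→d10:-→d11:-→d12:-→d13:-→d14:-→d15:-→d16:-→d17:-→d18:-→d19:-→d20:-→d21:-→d22:-→d23:-→d24:H4→d25:-  best=H4
  + 136.20.0.0/16 (H1) depth=16
  + 136.16.0.0/12 (H3) depth=12
  + 187.192.0.0/12 (H7) depth=12
  del 187.193.202.128/32 (clear depth 32)
  del 136.20.0.0/16 (clear depth 16)
  del 136.20.119.92/32 (clear depth 32)
  + 187.193.0.0/16 (H4) depth=16
  + 136.20.0.0/16 (H0) depth=16
  ? 187.193.0.2  path d0:-→d1:-→d2:-→d3:-→d4:-→d5:-→d6:-→d7:-→d8:H2→d9:H7→d10:-→d11:-→d12:H7→d13:-→d14:-→d15:-→d16:H4  best=H4

== LOOKUPS ==
["H2","H2","H2","H7","H2","H4","no-route","H4","H4"]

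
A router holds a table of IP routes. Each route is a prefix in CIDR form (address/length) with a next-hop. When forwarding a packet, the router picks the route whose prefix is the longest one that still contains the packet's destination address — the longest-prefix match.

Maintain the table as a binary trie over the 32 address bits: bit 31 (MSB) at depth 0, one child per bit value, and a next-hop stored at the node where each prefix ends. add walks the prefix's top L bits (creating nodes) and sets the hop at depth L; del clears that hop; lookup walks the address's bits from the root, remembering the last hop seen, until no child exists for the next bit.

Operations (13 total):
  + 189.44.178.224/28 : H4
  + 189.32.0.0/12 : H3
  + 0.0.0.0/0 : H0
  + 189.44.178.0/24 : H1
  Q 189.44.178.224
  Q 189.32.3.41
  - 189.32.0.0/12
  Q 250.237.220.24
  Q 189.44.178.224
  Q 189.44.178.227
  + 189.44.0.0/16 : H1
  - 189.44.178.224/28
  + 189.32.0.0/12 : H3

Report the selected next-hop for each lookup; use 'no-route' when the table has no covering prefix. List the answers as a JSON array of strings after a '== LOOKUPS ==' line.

Trace:
  add 189.44.178.224/28 -> H4 at depth 28
  add 189.32.0.0/12 -> H3 at depth 12
  add 0.0.0.0/0 -> H0 at depth 0
  add 189.44.178.0/24 -> H1 at depth 24
  Q 189.44.178.224: descend 1011110100101100101100101110 ; hops seen [H0,H3,H1,H4] ; pick H4
  Q 189.32.3.41: descend 101111010010 ; hops seen [H0,H3] ; pick H3
  del 189.32.0.0/12 (clear depth 12)
  Q 250.237.220.24: descend 1 ; hops seen [H0] ; pick H0
  Q 189.44.178.224: descend 1011110100101100101100101110 ; hops seen [H0,H1,H4] ; pick H4
  Q 189.44.178.227: descend 1011110100101100101100101110 ; hops seen [H0,H1,H4] ; pick H4
  add 189.44.0.0/16 -> H1 at depth 16
  del 189.44.178.224/28 (clear depth 28)
  add 189.32.0.0/12 -> H3 at depth 12

== LOOKUPS ==
["H4","H3","H0","H4","H4"]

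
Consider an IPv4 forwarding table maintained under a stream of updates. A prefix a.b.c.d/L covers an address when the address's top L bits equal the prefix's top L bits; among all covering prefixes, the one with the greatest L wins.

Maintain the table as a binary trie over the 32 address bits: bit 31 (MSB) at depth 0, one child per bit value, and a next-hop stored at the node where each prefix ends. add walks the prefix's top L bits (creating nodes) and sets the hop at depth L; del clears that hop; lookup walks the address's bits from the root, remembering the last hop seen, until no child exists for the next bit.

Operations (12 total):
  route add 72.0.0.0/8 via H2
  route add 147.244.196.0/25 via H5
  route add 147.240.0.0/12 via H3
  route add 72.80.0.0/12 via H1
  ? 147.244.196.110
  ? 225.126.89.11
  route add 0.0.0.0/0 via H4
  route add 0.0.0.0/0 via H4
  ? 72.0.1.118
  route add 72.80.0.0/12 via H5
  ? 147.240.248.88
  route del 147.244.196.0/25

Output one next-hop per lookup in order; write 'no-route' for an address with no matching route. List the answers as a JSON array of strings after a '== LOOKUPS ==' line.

Apply in order:
  + 72.0.0.0/8 (H2) depth=8
  + 147.244.196.0/25 (H5) depth=25
  + 147.240.0.0/12 (H3) depth=12
  + 72.80.0.0/12 (H1) depth=12
  ? 147.244.196.110  path d0:-→d1:-→d2:-→d3:-→d4:-→d5:-→d6:-→d7:-→d8:-→d9:-→d10:-→d11:-→d12:H3→d13:-→d14:-→d15:-→d16:-→d17:-→d18:-→d19:-→d20:-→d21:-→d22:-→d23:-→d24:-→d25:H5  best=H5
  ? 225.126.89.11  path d0:-→d1:-  best=no-route
  + 0.0.0.0/0 (H4) depth=0
  + 0.0.0.0/0 (H4) depth=0
  ? 72.0.1.118  path d0:H4→d1:-→d2:-→d3:-→d4:-→d5:-→d6:-→d7:-→d8:H2→d9:-  best=H2
  + 72.80.0.0/12 (H5) depth=12
  ? 147.240.248.88  path d0:H4→d1:-→d2:-→d3:-→d4:-→d5:-→d6:-→d7:-→d8:-→d9:-→d10:-→d11:-→d12:H3→d13:-  best=H3
  - 147.244.196.0/25 clear@25

== LOOKUPS ==
["H5","no-route","H2","H3"]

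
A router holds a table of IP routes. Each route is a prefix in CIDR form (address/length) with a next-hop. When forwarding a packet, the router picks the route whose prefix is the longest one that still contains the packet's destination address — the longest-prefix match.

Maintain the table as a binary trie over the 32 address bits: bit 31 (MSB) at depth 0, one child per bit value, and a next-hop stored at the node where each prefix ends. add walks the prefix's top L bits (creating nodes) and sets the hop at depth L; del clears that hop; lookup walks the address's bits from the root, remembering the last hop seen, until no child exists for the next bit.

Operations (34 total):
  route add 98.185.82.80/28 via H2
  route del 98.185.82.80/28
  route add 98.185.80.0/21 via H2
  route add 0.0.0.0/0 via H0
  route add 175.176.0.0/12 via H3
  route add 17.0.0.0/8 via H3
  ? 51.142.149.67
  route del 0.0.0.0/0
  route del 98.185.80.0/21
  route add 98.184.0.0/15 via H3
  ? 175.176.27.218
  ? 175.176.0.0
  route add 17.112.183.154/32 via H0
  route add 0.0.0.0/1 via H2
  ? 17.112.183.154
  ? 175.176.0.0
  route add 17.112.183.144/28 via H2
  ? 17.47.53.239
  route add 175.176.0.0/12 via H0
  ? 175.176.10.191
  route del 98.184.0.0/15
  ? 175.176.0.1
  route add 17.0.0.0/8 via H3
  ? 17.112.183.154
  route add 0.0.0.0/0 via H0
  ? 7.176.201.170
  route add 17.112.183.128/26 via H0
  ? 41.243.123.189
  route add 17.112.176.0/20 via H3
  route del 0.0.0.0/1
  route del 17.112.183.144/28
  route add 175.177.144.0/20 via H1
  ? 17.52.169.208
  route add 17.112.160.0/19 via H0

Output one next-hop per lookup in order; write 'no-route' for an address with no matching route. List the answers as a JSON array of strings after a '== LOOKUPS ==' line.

Apply in order:
  add 98.185.82.80/28 -> H2 at depth 28
  del 98.185.82.80/28 (clear depth 28)
  add 98.185.80.0/21 -> H2 at depth 21
  add 0.0.0.0/0 -> H0 at depth 0
  add 175.176.0.0/12 -> H3 at depth 12
  add 17.0.0.0/8 -> H3 at depth 8
  Q 51.142.149.67: descend 00 ; hops seen [H0] ; pick H0
  del 0.0.0.0/0 (clear depth 0)
  del 98.185.80.0/21 (clear depth 21)
  add 98.184.0.0/15 -> H3 at depth 15
  Q 175.176.27.218: descend 101011111011 ; hops seen [H3] ; pick H3
  Q 175.176.0.0: descend 101011111011 ; hops seen [H3] ; pick H3
  add 17.112.183.154/32 -> H0 at depth 32
  add 0.0.0.0/1 -> H2 at depth 1
  Q 17.112.183.154: descend 00010001011100001011011110011010 ; hops seen [H2,H3,H0] ; pick H0
  Q 175.176.0.0: descend 101011111011 ; hops seen [H3] ; pick H3
  add 17.112.183.144/28 -> H2 at depth 28
  Q 17.47.53.239: descend 000100010 ; hops seen [H2,H3] ; pick H3
  add 175.176.0.0/12 -> H0 at depth 12
  Q 175.176.10.191: descend 101011111011 ; hops seen [H0] ; pick H0
  del 98.184.0.0/15 (clear depth 15)
  Q 175.176.0.1: descend 101011111011 ; hops seen [H0] ; pick H0
  add 17.0.0.0/8 -> H3 at depth 8
  Q 17.112.183.154: descend 00010001011100001011011110011010 ; hops seen [H2,H3,H2,H0] ; pick H0
  add 0.0.0.0/0 -> H0 at depth 0
  Q 7.176.201.170: descend 000 ; hops seen [H0,H2] ; pick H2
  add 17.112.183.128/26 -> H0 at depth 26
  Q 41.243.123.189: descend 00 ; hops seen [H0,H2] ; pick H2
  add 17.112.176.0/20 -> H3 at depth 20
  del 0.0.0.0/1 (clear depth 1)
  del 17.112.183.144/28 (clear depth 28)
  add 175.177.144.0/20 -> H1 at depth 20
  Q 17.52.169.208: descend 000100010 ; hops seen [H0,H3] ; pick H3
  add 17.112.160.0/19 -> H0 at depth 19

== LOOKUPS ==
["H0","H3","H3","H0","H3","H3","H0","H0","H0","H2","H2","H3"]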